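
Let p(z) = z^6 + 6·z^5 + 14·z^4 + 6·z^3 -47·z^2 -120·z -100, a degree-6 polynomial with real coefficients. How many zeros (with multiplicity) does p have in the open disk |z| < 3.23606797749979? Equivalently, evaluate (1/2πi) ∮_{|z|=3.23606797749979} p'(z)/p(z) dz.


The zeros of p are: -2, (-1 + 2i), (-1 - 2i), (-2 + 1i), (-2 - 1i), 2.
Their magnitudes are: 2, 2.236, 2.236, 2.236, 2.236, 2.
Zeros with |z| < R = 3.23606797749979: -2, (-1 + 2i), (-1 - 2i), (-2 + 1i), (-2 - 1i), 2.
Count = 6.
By the argument principle, (1/2πi) ∮_{|z|=R} p'(z)/p(z) dz equals exactly this count.

Number of zeros inside |z| < 3.23606797749979: 6.


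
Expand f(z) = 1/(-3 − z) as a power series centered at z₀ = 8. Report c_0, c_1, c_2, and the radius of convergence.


Let w = z − z₀, so z = z₀ + w.
Then -3 − z = -3 − (z₀ + w) = (-3 − z₀) − w = -11 − w.
f(z) = 1/(-11 − w) = (1/(-11)) · 1/(1 − w/(-11)) = Σ_{n≥0} w^n / (-11)^(n+1).
So c_n = 1/(-11)^(n+1):
  c_0 = 1/(-11)^1 = -1/11.
  c_1 = 1/(-11)^2 = 1/121.
  c_2 = 1/(-11)^3 = -1/1331.
The series is valid for |w/d| < 1, i.e. |z − z₀| < |d|.
Radius of convergence: R = |-3 − z₀| = |-11| = 11 (distance from z₀ to the singularity z = -3).

c_0 = -1/11, c_1 = 1/121, c_2 = -1/1331; R = 11.


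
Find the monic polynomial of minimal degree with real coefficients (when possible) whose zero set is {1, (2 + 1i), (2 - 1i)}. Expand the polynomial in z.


The polynomial is p(z) = ∏_{α ∈ S} (z − α), where S = {1, (2 + 1i), (2 - 1i)}.
Expanding the product yields: p(z) = z^3 -5·z^2 + 9·z -5.
Note conjugate pairs combine to real quadratics: (z − (2+1i))(z − (2−1i)) = z² − 4z + 5.
The resulting polynomial has degree 3 and real coefficients as required.

p(z) = z^3 -5·z^2 + 9·z -5.


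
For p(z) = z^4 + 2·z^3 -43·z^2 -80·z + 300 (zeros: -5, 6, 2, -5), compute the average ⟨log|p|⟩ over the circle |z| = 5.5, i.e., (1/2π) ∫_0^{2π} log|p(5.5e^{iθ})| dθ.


Zeros: -5, -5, 2, 6; r = 5.5.
Inside |z| < r: -5, -5, 2. Outside (|z| ≥ r): 6.
p(0) = 300, so log|p(0)| = log(300) = 5.7038.
Apply Jensen: I(r) = log|p(0)| + Σ_k log(r/|z_k|), summed over zeros inside |z| < r.
  log(r/|z_k|) for z_k = -5: log(5.5/5) = 0.0953
  log(r/|z_k|) for z_k = 2: log(5.5/2) = 1.0116
  log(r/|z_k|) for z_k = -5: log(5.5/5) = 0.0953
  Outside zeros (6) contribute nothing to the Jensen sum.
Sum over inside zeros: 1.2022.
I(r) = log|p(0)| + (inside sum) = 5.7038 + 1.2022 = 6.9060.
Note: since some zeros are outside |z| ≤ r, the simplified n·log(r) form does NOT apply — only the inside zeros contribute.

I(r) ≈ 6.9060.


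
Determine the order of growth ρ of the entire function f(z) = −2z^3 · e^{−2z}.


M(r) = max_{|z|=r} |-2|·|z|^3·|e^{−2z}| = 2·r^3 · e^{2r^1} (the factors attain their maxima compatibly on |z|=r). Then log M(r) = log 2 + 3·log r + 2r^1, dominated by the last term, so log log M(r) ~ 1·log r. The polynomial factor -2z^3 contributes only a log r term and does not affect the order. ρ = 1.
Therefore ρ = 1.

Order ρ = 1.


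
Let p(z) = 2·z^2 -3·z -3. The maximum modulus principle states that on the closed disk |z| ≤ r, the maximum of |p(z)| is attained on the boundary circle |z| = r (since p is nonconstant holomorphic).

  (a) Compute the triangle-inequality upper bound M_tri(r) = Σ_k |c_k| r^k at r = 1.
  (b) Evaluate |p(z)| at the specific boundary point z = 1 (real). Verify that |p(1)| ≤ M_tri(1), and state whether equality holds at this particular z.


Coefficients: c_0 = -3, c_1 = -3, c_2 = 2. Radius r = 1.
Part (a). Triangle bound: M_tri(r) = Σ_k |c_k| r^k
  = |-3|·1^0 + |-3|·1^1 + |2|·1^2
  = 3 + 3 + 2 = 8.
This bounds M(r) := max_{|z|=r} |p(z)| from above; equality holds iff all terms c_k z^k can be made to align in phase at a single z on |z|=r.
Part (b). At z = 1 (real, on the circle |z| = r):
  p(1) = (-3)·1^0 + (-3)·1^1 + (2)·1^2 = -4.
  |p(1)| = 4.
Check: |p(1)| = 4 ≤ 8 = M_tri(1). ✓ Equality does not hold at z = 1 (the coefficients have mixed signs, so the terms do not all align in phase there).

M_tri(1) = 8; |p(1)| = 4; equality at z=1: no.


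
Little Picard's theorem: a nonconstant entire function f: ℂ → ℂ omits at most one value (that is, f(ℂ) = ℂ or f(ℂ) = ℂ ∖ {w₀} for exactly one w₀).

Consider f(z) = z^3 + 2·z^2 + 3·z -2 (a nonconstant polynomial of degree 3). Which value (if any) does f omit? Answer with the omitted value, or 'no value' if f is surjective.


Little Picard bounds the complement of f(ℂ) to at most one point.
For every w ∈ ℂ, the equation p(z) − w = 0 is a nonconstant polynomial in z and hence has at least one root by the fundamental theorem of algebra. So p is surjective onto ℂ, omitting no value.

Omitted value: no value.


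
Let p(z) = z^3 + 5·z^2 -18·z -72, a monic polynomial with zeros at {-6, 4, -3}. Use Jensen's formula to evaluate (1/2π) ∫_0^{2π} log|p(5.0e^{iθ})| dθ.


Zeros: -6, -3, 4; r = 5.0.
Inside |z| < r: -3, 4. Outside (|z| ≥ r): -6.
p(0) = -72, so log|p(0)| = log(72) = 4.2767.
Apply Jensen: I(r) = log|p(0)| + Σ_k log(r/|z_k|), summed over zeros inside |z| < r.
  log(r/|z_k|) for z_k = 4: log(5.0/4) = 0.2231
  log(r/|z_k|) for z_k = -3: log(5.0/3) = 0.5108
  Outside zeros (-6) contribute nothing to the Jensen sum.
Sum over inside zeros: 0.7340.
I(r) = log|p(0)| + (inside sum) = 4.2767 + 0.7340 = 5.0106.
Note: since some zeros are outside |z| ≤ r, the simplified n·log(r) form does NOT apply — only the inside zeros contribute.

I(r) ≈ 5.0106.


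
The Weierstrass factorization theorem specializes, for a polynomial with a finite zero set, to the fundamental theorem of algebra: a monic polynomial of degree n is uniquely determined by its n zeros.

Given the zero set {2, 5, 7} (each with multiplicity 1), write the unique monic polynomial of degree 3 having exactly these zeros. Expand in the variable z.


The polynomial is p(z) = ∏_{α ∈ S} (z − α), where S = {2, 5, 7}.
Expanding the product yields: p(z) = z^3 -14·z^2 + 59·z -70.
The resulting polynomial has degree 3 and real coefficients as required.

p(z) = z^3 -14·z^2 + 59·z -70.


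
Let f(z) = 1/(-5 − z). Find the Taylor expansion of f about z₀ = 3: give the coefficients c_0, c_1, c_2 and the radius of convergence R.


Let w = z − z₀, so z = z₀ + w.
Then -5 − z = -5 − (z₀ + w) = (-5 − z₀) − w = -8 − w.
f(z) = 1/(-8 − w) = (1/(-8)) · 1/(1 − w/(-8)) = Σ_{n≥0} w^n / (-8)^(n+1).
So c_n = 1/(-8)^(n+1):
  c_0 = 1/(-8)^1 = -1/8.
  c_1 = 1/(-8)^2 = 1/64.
  c_2 = 1/(-8)^3 = -1/512.
The series is valid for |w/d| < 1, i.e. |z − z₀| < |d|.
Radius of convergence: R = |-5 − z₀| = |-8| = 8 (distance from z₀ to the singularity z = -5).

c_0 = -1/8, c_1 = 1/64, c_2 = -1/512; R = 8.


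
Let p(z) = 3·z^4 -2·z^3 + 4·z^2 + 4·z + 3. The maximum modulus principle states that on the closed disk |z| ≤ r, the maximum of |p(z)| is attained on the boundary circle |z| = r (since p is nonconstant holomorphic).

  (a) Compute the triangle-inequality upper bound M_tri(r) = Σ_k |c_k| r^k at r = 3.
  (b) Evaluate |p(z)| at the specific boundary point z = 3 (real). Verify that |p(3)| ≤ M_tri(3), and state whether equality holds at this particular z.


Coefficients: c_0 = 3, c_1 = 4, c_2 = 4, c_3 = -2, c_4 = 3. Radius r = 3.
Part (a). Triangle bound: M_tri(r) = Σ_k |c_k| r^k
  = |3|·3^0 + |4|·3^1 + |4|·3^2 + |-2|·3^3 + |3|·3^4
  = 3 + 12 + 36 + 54 + 243 = 348.
This bounds M(r) := max_{|z|=r} |p(z)| from above; equality holds iff all terms c_k z^k can be made to align in phase at a single z on |z|=r.
Part (b). At z = 3 (real, on the circle |z| = r):
  p(3) = (3)·3^0 + (4)·3^1 + (4)·3^2 + (-2)·3^3 + (3)·3^4 = 240.
  |p(3)| = 240.
Check: |p(3)| = 240 ≤ 348 = M_tri(3). ✓ Equality does not hold at z = 3 (the coefficients have mixed signs, so the terms do not all align in phase there).

M_tri(3) = 348; |p(3)| = 240; equality at z=3: no.


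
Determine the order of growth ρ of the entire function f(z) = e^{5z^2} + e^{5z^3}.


Each summand is entire of order 2 and 3 respectively (as in the single-exponential case). The order of a sum is at most the max of the orders, so ρ ≤ 3. For the lower bound: on |z|=r choose arg z so that 5z^3 is real positive; then |e^{5z^3}| = e^{5r^3} while |e^{5z^2}| ≤ e^{5r^2} = o(e^{5r^3}). So |f| ≥ e^{5r^3}(1 − o(1)) and ρ ≥ 3. Hence ρ = max(2, 3) = 3.
Therefore ρ = 3.

Order ρ = 3.


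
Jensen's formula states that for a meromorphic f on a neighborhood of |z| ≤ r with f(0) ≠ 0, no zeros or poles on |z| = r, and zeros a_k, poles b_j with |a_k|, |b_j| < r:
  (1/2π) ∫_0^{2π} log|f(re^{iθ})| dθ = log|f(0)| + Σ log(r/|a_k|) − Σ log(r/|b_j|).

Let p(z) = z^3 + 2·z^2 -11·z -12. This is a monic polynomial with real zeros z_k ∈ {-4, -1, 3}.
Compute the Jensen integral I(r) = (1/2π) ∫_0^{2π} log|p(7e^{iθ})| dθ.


Zeros: -4, -1, 3; r = 7.
Inside |z| < r: -4, -1, 3. Outside (|z| ≥ r): ∅.
p(0) = -12, so log|p(0)| = log(12) = 2.4849.
Apply Jensen: I(r) = log|p(0)| + Σ_k log(r/|z_k|), summed over zeros inside |z| < r.
  log(r/|z_k|) for z_k = -4: log(7/4) = 0.5596
  log(r/|z_k|) for z_k = -1: log(7/1) = 1.9459
  log(r/|z_k|) for z_k = 3: log(7/3) = 0.8473
Sum over inside zeros: 3.3528.
I(r) = log|p(0)| + (inside sum) = 2.4849 + 3.3528 = 5.8377.
Closed form (all zeros inside, monic): I(r) = n·log(r) = 3·log(7) = 5.8377. ✓

I(r) ≈ 5.8377.


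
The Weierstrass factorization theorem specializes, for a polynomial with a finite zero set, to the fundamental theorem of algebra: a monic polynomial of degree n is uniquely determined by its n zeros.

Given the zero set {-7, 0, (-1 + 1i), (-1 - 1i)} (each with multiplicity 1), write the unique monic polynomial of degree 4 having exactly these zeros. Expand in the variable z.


The polynomial is p(z) = ∏_{α ∈ S} (z − α), where S = {-7, 0, (-1 + 1i), (-1 - 1i)}.
Expanding the product yields: p(z) = z^4 + 9·z^3 + 16·z^2 + 14·z.
Note conjugate pairs combine to real quadratics: (z − (-1+1i))(z − (-1−1i)) = z² + 2z + 2.
The resulting polynomial has degree 4 and real coefficients as required.

p(z) = z^4 + 9·z^3 + 16·z^2 + 14·z.


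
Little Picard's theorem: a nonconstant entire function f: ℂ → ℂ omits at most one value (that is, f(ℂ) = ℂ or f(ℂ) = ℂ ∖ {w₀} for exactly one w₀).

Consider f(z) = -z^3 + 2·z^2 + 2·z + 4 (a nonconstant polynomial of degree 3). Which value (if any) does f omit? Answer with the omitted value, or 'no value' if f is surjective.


Little Picard bounds the complement of f(ℂ) to at most one point.
For every w ∈ ℂ, the equation p(z) − w = 0 is a nonconstant polynomial in z and hence has at least one root by the fundamental theorem of algebra. So p is surjective onto ℂ, omitting no value.

Omitted value: no value.


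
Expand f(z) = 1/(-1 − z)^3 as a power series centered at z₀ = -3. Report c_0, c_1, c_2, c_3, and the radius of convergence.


Let w = z − z₀, so z = z₀ + w.
Then -1 − z = -1 − (z₀ + w) = (-1 − z₀) − w = 2 − w.
f(z) = 1/(2 − w)^3 = (1/(2)^3) · (1 − w/(2))^{−3}.
By the binomial series (1−u)^{−3} = Σ_{n≥0} C(n+2, 2) u^n for |u|<1, with u = w/(2):
  c_n = C(n+2, 2) / (2)^(n+3).
  c_0 = 1/(2)^3 = 1/8.
  c_1 = 3/(2)^4 = 3/16.
  c_2 = 6/(2)^5 = 3/16.
  c_3 = 10/(2)^6 = 5/32.
The series is valid for |w/d| < 1, i.e. |z − z₀| < |d|.
Radius of convergence: R = |-1 − z₀| = |2| = 2 (distance from z₀ to the singularity z = -1).

c_0 = 1/8, c_1 = 3/16, c_2 = 3/16, c_3 = 5/32; R = 2.


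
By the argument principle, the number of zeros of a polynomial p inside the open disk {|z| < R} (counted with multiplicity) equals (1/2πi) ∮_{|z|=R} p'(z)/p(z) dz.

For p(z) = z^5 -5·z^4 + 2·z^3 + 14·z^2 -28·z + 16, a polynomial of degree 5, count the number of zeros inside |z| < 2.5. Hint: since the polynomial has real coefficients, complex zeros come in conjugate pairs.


The zeros of p are: 1, (1 + 1i), (1 - 1i), 4, -2.
Their magnitudes are: 1, 1.414, 1.414, 4, 2.
Zeros with |z| < R = 2.5: 1, (1 + 1i), (1 - 1i), -2.
Count = 4.
By the argument principle, (1/2πi) ∮_{|z|=R} p'(z)/p(z) dz equals exactly this count.

Number of zeros inside |z| < 2.5: 4.


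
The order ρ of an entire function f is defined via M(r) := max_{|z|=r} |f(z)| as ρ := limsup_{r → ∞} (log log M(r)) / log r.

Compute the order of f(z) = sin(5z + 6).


sin(w) is a linear combination of e^{iw} and e^{−iw} (or e^w, e^{−w} in the hyperbolic case), so |sin(w)| ≤ e^{|w|}. With w = 5z + 6, |w| ≤ 5|z| + 6 = 5r + 6 on |z| = r, giving M(r) ≤ e^{5r + 6}, so ρ ≤ 1. On a suitable ray (z = it for sin/cos; z = t for sinh/cosh, t real → ∞), |sin(5z + 6)| grows like e^{5|t|}/2, so ρ ≥ 1. Hence ρ = 1.
Therefore ρ = 1.

Order ρ = 1.


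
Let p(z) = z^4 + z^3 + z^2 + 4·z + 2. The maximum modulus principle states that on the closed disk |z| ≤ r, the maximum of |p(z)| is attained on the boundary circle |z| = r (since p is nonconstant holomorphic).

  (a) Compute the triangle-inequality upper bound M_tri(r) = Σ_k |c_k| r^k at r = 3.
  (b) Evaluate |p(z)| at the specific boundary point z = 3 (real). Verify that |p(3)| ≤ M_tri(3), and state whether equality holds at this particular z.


Coefficients: c_0 = 2, c_1 = 4, c_2 = 1, c_3 = 1, c_4 = 1. Radius r = 3.
Part (a). Triangle bound: M_tri(r) = Σ_k |c_k| r^k
  = |2|·3^0 + |4|·3^1 + |1|·3^2 + |1|·3^3 + |1|·3^4
  = 2 + 12 + 9 + 27 + 81 = 131.
This bounds M(r) := max_{|z|=r} |p(z)| from above; equality holds iff all terms c_k z^k can be made to align in phase at a single z on |z|=r.
Part (b). At z = 3 (real, on the circle |z| = r):
  p(3) = (2)·3^0 + (4)·3^1 + (1)·3^2 + (1)·3^3 + (1)·3^4 = 131.
  |p(3)| = 131.
Since all nonzero coefficients share the same sign, |p(3)| = 131 = M_tri(3); the triangle bound is attained at z = 3, so in fact M(r) = 131.

M_tri(3) = 131; |p(3)| = 131; equality at z=3: yes.


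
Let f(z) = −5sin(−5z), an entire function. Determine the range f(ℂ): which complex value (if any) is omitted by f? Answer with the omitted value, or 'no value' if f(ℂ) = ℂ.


Little Picard bounds the complement of f(ℂ) to at most one point.
sin is entire and surjective onto ℂ: for every w ∈ ℂ, sin(ζ) = w has a solution ζ ∈ ℂ (e.g., via the complex inverse arcsin). With ζ = −5z this gives z = ζ/(-5). Then -5·sin(−5z) takes every value in -5·ℂ = ℂ, and adding 0 is a bijection of ℂ. So f is surjective and omits no value. (Note: only on the real line is sin bounded by [−1, 1].)

Omitted value: no value.


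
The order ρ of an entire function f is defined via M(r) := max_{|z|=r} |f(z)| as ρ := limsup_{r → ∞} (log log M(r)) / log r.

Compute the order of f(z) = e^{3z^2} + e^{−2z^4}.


Each summand is entire of order 2 and 4 respectively (as in the single-exponential case). The order of a sum is at most the max of the orders, so ρ ≤ 4. For the lower bound: on |z|=r choose arg z so that -2z^4 is real positive; then |e^{-2z^4}| = e^{2r^4} while |e^{3z^2}| ≤ e^{3r^2} = o(e^{2r^4}). So |f| ≥ e^{2r^4}(1 − o(1)) and ρ ≥ 4. Hence ρ = max(2, 4) = 4.
Therefore ρ = 4.

Order ρ = 4.


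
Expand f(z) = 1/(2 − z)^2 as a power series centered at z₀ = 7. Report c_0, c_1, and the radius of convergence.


Let w = z − z₀, so z = z₀ + w.
Then 2 − z = 2 − (z₀ + w) = (2 − z₀) − w = -5 − w.
f(z) = 1/(-5 − w)^2 = (1/(-5)^2) · (1 − w/(-5))^{−2}.
By the binomial series (1−u)^{−2} = Σ_{n≥0} C(n+1, 1) u^n for |u|<1, with u = w/(-5):
  c_n = C(n+1, 1) / (-5)^(n+2).
  c_0 = 1/(-5)^2 = 1/25.
  c_1 = 2/(-5)^3 = -2/125.
The series is valid for |w/d| < 1, i.e. |z − z₀| < |d|.
Radius of convergence: R = |2 − z₀| = |-5| = 5 (distance from z₀ to the singularity z = 2).

c_0 = 1/25, c_1 = -2/125; R = 5.


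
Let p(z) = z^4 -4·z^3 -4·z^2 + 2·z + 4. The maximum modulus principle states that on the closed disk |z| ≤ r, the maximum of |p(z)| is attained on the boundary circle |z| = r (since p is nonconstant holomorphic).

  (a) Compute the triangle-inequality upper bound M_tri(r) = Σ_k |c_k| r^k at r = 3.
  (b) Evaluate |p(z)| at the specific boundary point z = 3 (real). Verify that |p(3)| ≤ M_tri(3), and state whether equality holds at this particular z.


Coefficients: c_0 = 4, c_1 = 2, c_2 = -4, c_3 = -4, c_4 = 1. Radius r = 3.
Part (a). Triangle bound: M_tri(r) = Σ_k |c_k| r^k
  = |4|·3^0 + |2|·3^1 + |-4|·3^2 + |-4|·3^3 + |1|·3^4
  = 4 + 6 + 36 + 108 + 81 = 235.
This bounds M(r) := max_{|z|=r} |p(z)| from above; equality holds iff all terms c_k z^k can be made to align in phase at a single z on |z|=r.
Part (b). At z = 3 (real, on the circle |z| = r):
  p(3) = (4)·3^0 + (2)·3^1 + (-4)·3^2 + (-4)·3^3 + (1)·3^4 = -53.
  |p(3)| = 53.
Check: |p(3)| = 53 ≤ 235 = M_tri(3). ✓ Equality does not hold at z = 3 (the coefficients have mixed signs, so the terms do not all align in phase there).

M_tri(3) = 235; |p(3)| = 53; equality at z=3: no.


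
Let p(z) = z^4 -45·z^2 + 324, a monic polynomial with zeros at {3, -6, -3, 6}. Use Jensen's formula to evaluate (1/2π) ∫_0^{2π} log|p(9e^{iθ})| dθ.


Zeros: -6, -3, 3, 6; r = 9.
Inside |z| < r: -6, -3, 3, 6. Outside (|z| ≥ r): ∅.
p(0) = 324, so log|p(0)| = log(324) = 5.7807.
Apply Jensen: I(r) = log|p(0)| + Σ_k log(r/|z_k|), summed over zeros inside |z| < r.
  log(r/|z_k|) for z_k = 3: log(9/3) = 1.0986
  log(r/|z_k|) for z_k = -6: log(9/6) = 0.4055
  log(r/|z_k|) for z_k = -3: log(9/3) = 1.0986
  log(r/|z_k|) for z_k = 6: log(9/6) = 0.4055
Sum over inside zeros: 3.0082.
I(r) = log|p(0)| + (inside sum) = 5.7807 + 3.0082 = 8.7889.
Closed form (all zeros inside, monic): I(r) = n·log(r) = 4·log(9) = 8.7889. ✓

I(r) ≈ 8.7889.


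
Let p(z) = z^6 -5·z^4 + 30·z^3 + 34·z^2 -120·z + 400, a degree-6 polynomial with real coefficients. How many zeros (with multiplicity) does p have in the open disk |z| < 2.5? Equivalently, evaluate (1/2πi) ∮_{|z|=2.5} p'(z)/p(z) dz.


The zeros of p are: (2 + 2i), (2 - 2i), (1 + 2i), (1 - 2i), (-3 + 1i), (-3 - 1i).
Their magnitudes are: 2.828, 2.828, 2.236, 2.236, 3.162, 3.162.
Zeros with |z| < R = 2.5: (1 + 2i), (1 - 2i).
Count = 2.
By the argument principle, (1/2πi) ∮_{|z|=R} p'(z)/p(z) dz equals exactly this count.

Number of zeros inside |z| < 2.5: 2.


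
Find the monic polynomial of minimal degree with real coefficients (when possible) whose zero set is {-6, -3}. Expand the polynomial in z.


The polynomial is p(z) = ∏_{α ∈ S} (z − α), where S = {-6, -3}.
Expanding the product yields: p(z) = z^2 + 9·z + 18.
The resulting polynomial has degree 2 and real coefficients as required.

p(z) = z^2 + 9·z + 18.


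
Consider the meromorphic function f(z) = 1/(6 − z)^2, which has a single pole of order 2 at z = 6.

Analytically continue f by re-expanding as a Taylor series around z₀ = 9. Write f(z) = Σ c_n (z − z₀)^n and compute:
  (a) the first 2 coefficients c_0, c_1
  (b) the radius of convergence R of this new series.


Let w = z − z₀, so z = z₀ + w.
Then 6 − z = 6 − (z₀ + w) = (6 − z₀) − w = -3 − w.
f(z) = 1/(-3 − w)^2 = (1/(-3)^2) · (1 − w/(-3))^{−2}.
By the binomial series (1−u)^{−2} = Σ_{n≥0} C(n+1, 1) u^n for |u|<1, with u = w/(-3):
  c_n = C(n+1, 1) / (-3)^(n+2).
  c_0 = 1/(-3)^2 = 1/9.
  c_1 = 2/(-3)^3 = -2/27.
The series is valid for |w/d| < 1, i.e. |z − z₀| < |d|.
Radius of convergence: R = |6 − z₀| = |-3| = 3 (distance from z₀ to the singularity z = 6).

c_0 = 1/9, c_1 = -2/27; R = 3.


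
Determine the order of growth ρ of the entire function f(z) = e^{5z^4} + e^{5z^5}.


Each summand is entire of order 4 and 5 respectively (as in the single-exponential case). The order of a sum is at most the max of the orders, so ρ ≤ 5. For the lower bound: on |z|=r choose arg z so that 5z^5 is real positive; then |e^{5z^5}| = e^{5r^5} while |e^{5z^4}| ≤ e^{5r^4} = o(e^{5r^5}). So |f| ≥ e^{5r^5}(1 − o(1)) and ρ ≥ 5. Hence ρ = max(4, 5) = 5.
Therefore ρ = 5.

Order ρ = 5.


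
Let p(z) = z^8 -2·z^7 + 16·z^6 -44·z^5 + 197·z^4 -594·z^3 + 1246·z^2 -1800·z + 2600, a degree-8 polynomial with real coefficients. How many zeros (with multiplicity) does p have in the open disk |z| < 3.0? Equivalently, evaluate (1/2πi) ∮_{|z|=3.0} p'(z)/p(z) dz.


The zeros of p are: (0 + 2i), (0 - 2i), (1 + 3i), (1 - 3i), (-2 + 3i), (-2 - 3i), (2 + 1i), (2 - 1i).
Their magnitudes are: 2, 2, 3.162, 3.162, 3.606, 3.606, 2.236, 2.236.
Zeros with |z| < R = 3.0: (0 + 2i), (0 - 2i), (2 + 1i), (2 - 1i).
Count = 4.
By the argument principle, (1/2πi) ∮_{|z|=R} p'(z)/p(z) dz equals exactly this count.

Number of zeros inside |z| < 3.0: 4.


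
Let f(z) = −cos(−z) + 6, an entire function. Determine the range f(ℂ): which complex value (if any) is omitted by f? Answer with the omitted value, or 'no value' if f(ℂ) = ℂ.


Little Picard bounds the complement of f(ℂ) to at most one point.
cos is entire and surjective onto ℂ: for every w ∈ ℂ, cos(ζ) = w has a solution ζ ∈ ℂ (e.g., via the complex inverse arccos). With ζ = −z this gives z = ζ/(-1). Then -1·cos(−z) takes every value in -1·ℂ = ℂ, and adding 6 is a bijection of ℂ. So f is surjective and omits no value. (Note: only on the real line is cos bounded by [−1, 1].)

Omitted value: no value.


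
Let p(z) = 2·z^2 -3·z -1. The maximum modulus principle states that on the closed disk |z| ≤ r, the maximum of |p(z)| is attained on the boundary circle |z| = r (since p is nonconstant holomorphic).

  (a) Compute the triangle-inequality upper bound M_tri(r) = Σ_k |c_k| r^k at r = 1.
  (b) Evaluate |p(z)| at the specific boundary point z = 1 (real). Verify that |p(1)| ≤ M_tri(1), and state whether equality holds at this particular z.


Coefficients: c_0 = -1, c_1 = -3, c_2 = 2. Radius r = 1.
Part (a). Triangle bound: M_tri(r) = Σ_k |c_k| r^k
  = |-1|·1^0 + |-3|·1^1 + |2|·1^2
  = 1 + 3 + 2 = 6.
This bounds M(r) := max_{|z|=r} |p(z)| from above; equality holds iff all terms c_k z^k can be made to align in phase at a single z on |z|=r.
Part (b). At z = 1 (real, on the circle |z| = r):
  p(1) = (-1)·1^0 + (-3)·1^1 + (2)·1^2 = -2.
  |p(1)| = 2.
Check: |p(1)| = 2 ≤ 6 = M_tri(1). ✓ Equality does not hold at z = 1 (the coefficients have mixed signs, so the terms do not all align in phase there).

M_tri(1) = 6; |p(1)| = 2; equality at z=1: no.


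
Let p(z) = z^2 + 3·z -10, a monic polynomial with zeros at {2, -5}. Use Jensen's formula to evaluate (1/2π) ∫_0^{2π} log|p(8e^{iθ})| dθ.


Zeros: -5, 2; r = 8.
Inside |z| < r: -5, 2. Outside (|z| ≥ r): ∅.
p(0) = -10, so log|p(0)| = log(10) = 2.3026.
Apply Jensen: I(r) = log|p(0)| + Σ_k log(r/|z_k|), summed over zeros inside |z| < r.
  log(r/|z_k|) for z_k = 2: log(8/2) = 1.3863
  log(r/|z_k|) for z_k = -5: log(8/5) = 0.4700
Sum over inside zeros: 1.8563.
I(r) = log|p(0)| + (inside sum) = 2.3026 + 1.8563 = 4.1589.
Closed form (all zeros inside, monic): I(r) = n·log(r) = 2·log(8) = 4.1589. ✓

I(r) ≈ 4.1589.


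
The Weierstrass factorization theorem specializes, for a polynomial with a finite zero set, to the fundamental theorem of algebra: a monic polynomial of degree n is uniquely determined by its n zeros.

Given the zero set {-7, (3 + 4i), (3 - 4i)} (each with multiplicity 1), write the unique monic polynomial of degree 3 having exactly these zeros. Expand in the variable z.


The polynomial is p(z) = ∏_{α ∈ S} (z − α), where S = {-7, (3 + 4i), (3 - 4i)}.
Expanding the product yields: p(z) = z^3 + z^2 -17·z + 175.
Note conjugate pairs combine to real quadratics: (z − (3+4i))(z − (3−4i)) = z² − 6z + 25.
The resulting polynomial has degree 3 and real coefficients as required.

p(z) = z^3 + z^2 -17·z + 175.


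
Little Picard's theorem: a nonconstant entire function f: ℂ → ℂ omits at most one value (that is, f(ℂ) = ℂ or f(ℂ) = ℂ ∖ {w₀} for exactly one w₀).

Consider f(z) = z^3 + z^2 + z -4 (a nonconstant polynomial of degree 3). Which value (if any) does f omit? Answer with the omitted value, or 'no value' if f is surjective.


Little Picard bounds the complement of f(ℂ) to at most one point.
For every w ∈ ℂ, the equation p(z) − w = 0 is a nonconstant polynomial in z and hence has at least one root by the fundamental theorem of algebra. So p is surjective onto ℂ, omitting no value.

Omitted value: no value.


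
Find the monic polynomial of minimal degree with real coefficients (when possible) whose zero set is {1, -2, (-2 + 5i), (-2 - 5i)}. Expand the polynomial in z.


The polynomial is p(z) = ∏_{α ∈ S} (z − α), where S = {1, -2, (-2 + 5i), (-2 - 5i)}.
Expanding the product yields: p(z) = z^4 + 5·z^3 + 31·z^2 + 21·z -58.
Note conjugate pairs combine to real quadratics: (z − (-2+5i))(z − (-2−5i)) = z² + 4z + 29.
The resulting polynomial has degree 4 and real coefficients as required.

p(z) = z^4 + 5·z^3 + 31·z^2 + 21·z -58.


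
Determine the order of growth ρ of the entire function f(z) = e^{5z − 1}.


|e^{5z − 1}| = e^{Re(5·z) + -1} ≤ e^{5|z|^1 + -1} = e^{5r^1 + -1} on |z| = r, so ρ ≤ 1. Choosing z on |z|=r so that 5·z is real positive (always possible by picking arg z appropriately) gives |f(z)| = e^{5r^1 + -1}, matching the bound. The additive constant -1 does not affect log log M(r) ~ 1·log r. Hence ρ = 1.
Therefore ρ = 1.

Order ρ = 1.


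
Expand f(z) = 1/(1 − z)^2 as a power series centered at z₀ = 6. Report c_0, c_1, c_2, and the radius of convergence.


Let w = z − z₀, so z = z₀ + w.
Then 1 − z = 1 − (z₀ + w) = (1 − z₀) − w = -5 − w.
f(z) = 1/(-5 − w)^2 = (1/(-5)^2) · (1 − w/(-5))^{−2}.
By the binomial series (1−u)^{−2} = Σ_{n≥0} C(n+1, 1) u^n for |u|<1, with u = w/(-5):
  c_n = C(n+1, 1) / (-5)^(n+2).
  c_0 = 1/(-5)^2 = 1/25.
  c_1 = 2/(-5)^3 = -2/125.
  c_2 = 3/(-5)^4 = 3/625.
The series is valid for |w/d| < 1, i.e. |z − z₀| < |d|.
Radius of convergence: R = |1 − z₀| = |-5| = 5 (distance from z₀ to the singularity z = 1).

c_0 = 1/25, c_1 = -2/125, c_2 = 3/625; R = 5.


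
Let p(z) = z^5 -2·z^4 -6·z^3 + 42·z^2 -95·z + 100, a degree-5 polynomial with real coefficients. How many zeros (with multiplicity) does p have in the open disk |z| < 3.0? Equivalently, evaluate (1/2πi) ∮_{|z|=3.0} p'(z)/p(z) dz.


The zeros of p are: (2 + 1i), (2 - 1i), -4, (1 + 2i), (1 - 2i).
Their magnitudes are: 2.236, 2.236, 4, 2.236, 2.236.
Zeros with |z| < R = 3.0: (2 + 1i), (2 - 1i), (1 + 2i), (1 - 2i).
Count = 4.
By the argument principle, (1/2πi) ∮_{|z|=R} p'(z)/p(z) dz equals exactly this count.

Number of zeros inside |z| < 3.0: 4.


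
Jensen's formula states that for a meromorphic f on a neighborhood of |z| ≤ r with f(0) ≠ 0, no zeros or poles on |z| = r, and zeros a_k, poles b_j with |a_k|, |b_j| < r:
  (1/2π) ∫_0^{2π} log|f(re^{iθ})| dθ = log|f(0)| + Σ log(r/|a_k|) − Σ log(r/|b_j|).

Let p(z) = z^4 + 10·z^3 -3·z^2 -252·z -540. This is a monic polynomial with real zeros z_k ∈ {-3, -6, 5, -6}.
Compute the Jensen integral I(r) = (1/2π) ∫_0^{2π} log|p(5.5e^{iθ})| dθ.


Zeros: -6, -6, -3, 5; r = 5.5.
Inside |z| < r: -3, 5. Outside (|z| ≥ r): -6, -6.
p(0) = -540, so log|p(0)| = log(540) = 6.2916.
Apply Jensen: I(r) = log|p(0)| + Σ_k log(r/|z_k|), summed over zeros inside |z| < r.
  log(r/|z_k|) for z_k = -3: log(5.5/3) = 0.6061
  log(r/|z_k|) for z_k = 5: log(5.5/5) = 0.0953
  Outside zeros (-6, -6) contribute nothing to the Jensen sum.
Sum over inside zeros: 0.7014.
I(r) = log|p(0)| + (inside sum) = 6.2916 + 0.7014 = 6.9930.
Note: since some zeros are outside |z| ≤ r, the simplified n·log(r) form does NOT apply — only the inside zeros contribute.

I(r) ≈ 6.9930.


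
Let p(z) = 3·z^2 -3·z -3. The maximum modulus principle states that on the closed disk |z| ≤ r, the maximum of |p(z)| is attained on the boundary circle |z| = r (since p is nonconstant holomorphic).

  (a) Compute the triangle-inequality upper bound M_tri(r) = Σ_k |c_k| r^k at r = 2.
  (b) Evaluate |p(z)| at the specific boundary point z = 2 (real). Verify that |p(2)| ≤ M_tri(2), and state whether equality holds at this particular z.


Coefficients: c_0 = -3, c_1 = -3, c_2 = 3. Radius r = 2.
Part (a). Triangle bound: M_tri(r) = Σ_k |c_k| r^k
  = |-3|·2^0 + |-3|·2^1 + |3|·2^2
  = 3 + 6 + 12 = 21.
This bounds M(r) := max_{|z|=r} |p(z)| from above; equality holds iff all terms c_k z^k can be made to align in phase at a single z on |z|=r.
Part (b). At z = 2 (real, on the circle |z| = r):
  p(2) = (-3)·2^0 + (-3)·2^1 + (3)·2^2 = 3.
  |p(2)| = 3.
Check: |p(2)| = 3 ≤ 21 = M_tri(2). ✓ Equality does not hold at z = 2 (the coefficients have mixed signs, so the terms do not all align in phase there).

M_tri(2) = 21; |p(2)| = 3; equality at z=2: no.


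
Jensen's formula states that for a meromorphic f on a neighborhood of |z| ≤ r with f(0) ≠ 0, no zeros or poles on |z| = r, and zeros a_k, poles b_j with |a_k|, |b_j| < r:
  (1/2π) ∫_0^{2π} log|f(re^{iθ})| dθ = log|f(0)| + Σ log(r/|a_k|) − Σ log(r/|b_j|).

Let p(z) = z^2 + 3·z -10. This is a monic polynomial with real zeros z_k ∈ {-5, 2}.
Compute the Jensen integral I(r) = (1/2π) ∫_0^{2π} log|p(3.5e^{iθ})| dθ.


Zeros: -5, 2; r = 3.5.
Inside |z| < r: 2. Outside (|z| ≥ r): -5.
p(0) = -10, so log|p(0)| = log(10) = 2.3026.
Apply Jensen: I(r) = log|p(0)| + Σ_k log(r/|z_k|), summed over zeros inside |z| < r.
  log(r/|z_k|) for z_k = 2: log(3.5/2) = 0.5596
  Outside zeros (-5) contribute nothing to the Jensen sum.
Sum over inside zeros: 0.5596.
I(r) = log|p(0)| + (inside sum) = 2.3026 + 0.5596 = 2.8622.
Note: since some zeros are outside |z| ≤ r, the simplified n·log(r) form does NOT apply — only the inside zeros contribute.

I(r) ≈ 2.8622.


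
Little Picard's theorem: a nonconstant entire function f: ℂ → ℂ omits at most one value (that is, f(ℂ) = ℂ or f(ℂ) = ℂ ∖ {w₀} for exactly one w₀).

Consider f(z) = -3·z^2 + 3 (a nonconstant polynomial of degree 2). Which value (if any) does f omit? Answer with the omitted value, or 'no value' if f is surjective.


Little Picard bounds the complement of f(ℂ) to at most one point.
For every w ∈ ℂ, the equation p(z) − w = 0 is a nonconstant polynomial in z and hence has at least one root by the fundamental theorem of algebra. So p is surjective onto ℂ, omitting no value.

Omitted value: no value.


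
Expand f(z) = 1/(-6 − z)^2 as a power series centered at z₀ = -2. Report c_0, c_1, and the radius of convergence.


Let w = z − z₀, so z = z₀ + w.
Then -6 − z = -6 − (z₀ + w) = (-6 − z₀) − w = -4 − w.
f(z) = 1/(-4 − w)^2 = (1/(-4)^2) · (1 − w/(-4))^{−2}.
By the binomial series (1−u)^{−2} = Σ_{n≥0} C(n+1, 1) u^n for |u|<1, with u = w/(-4):
  c_n = C(n+1, 1) / (-4)^(n+2).
  c_0 = 1/(-4)^2 = 1/16.
  c_1 = 2/(-4)^3 = -1/32.
The series is valid for |w/d| < 1, i.e. |z − z₀| < |d|.
Radius of convergence: R = |-6 − z₀| = |-4| = 4 (distance from z₀ to the singularity z = -6).

c_0 = 1/16, c_1 = -1/32; R = 4.


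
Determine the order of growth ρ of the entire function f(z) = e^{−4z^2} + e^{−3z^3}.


Each summand is entire of order 2 and 3 respectively (as in the single-exponential case). The order of a sum is at most the max of the orders, so ρ ≤ 3. For the lower bound: on |z|=r choose arg z so that -3z^3 is real positive; then |e^{-3z^3}| = e^{3r^3} while |e^{-4z^2}| ≤ e^{4r^2} = o(e^{3r^3}). So |f| ≥ e^{3r^3}(1 − o(1)) and ρ ≥ 3. Hence ρ = max(2, 3) = 3.
Therefore ρ = 3.

Order ρ = 3.


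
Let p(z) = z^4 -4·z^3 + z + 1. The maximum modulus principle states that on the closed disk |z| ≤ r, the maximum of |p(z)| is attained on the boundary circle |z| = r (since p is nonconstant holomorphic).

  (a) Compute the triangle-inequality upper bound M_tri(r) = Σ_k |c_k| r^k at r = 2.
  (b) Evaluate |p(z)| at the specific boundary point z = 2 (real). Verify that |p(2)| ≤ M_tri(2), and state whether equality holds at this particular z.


Coefficients: c_0 = 1, c_1 = 1, c_2 = 0, c_3 = -4, c_4 = 1. Radius r = 2.
Part (a). Triangle bound: M_tri(r) = Σ_k |c_k| r^k
  = |1|·2^0 + |1|·2^1 + |0|·2^2 + |-4|·2^3 + |1|·2^4
  = 1 + 2 + 0 + 32 + 16 = 51.
This bounds M(r) := max_{|z|=r} |p(z)| from above; equality holds iff all terms c_k z^k can be made to align in phase at a single z on |z|=r.
Part (b). At z = 2 (real, on the circle |z| = r):
  p(2) = (1)·2^0 + (1)·2^1 + (0)·2^2 + (-4)·2^3 + (1)·2^4 = -13.
  |p(2)| = 13.
Check: |p(2)| = 13 ≤ 51 = M_tri(2). ✓ Equality does not hold at z = 2 (the coefficients have mixed signs, so the terms do not all align in phase there).

M_tri(2) = 51; |p(2)| = 13; equality at z=2: no.


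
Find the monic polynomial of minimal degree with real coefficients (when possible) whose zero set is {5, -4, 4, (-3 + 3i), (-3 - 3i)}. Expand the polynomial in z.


The polynomial is p(z) = ∏_{α ∈ S} (z − α), where S = {5, -4, 4, (-3 + 3i), (-3 - 3i)}.
Expanding the product yields: p(z) = z^5 + z^4 -28·z^3 -106·z^2 + 192·z + 1440.
Note conjugate pairs combine to real quadratics: (z − (-3+3i))(z − (-3−3i)) = z² + 6z + 18.
The resulting polynomial has degree 5 and real coefficients as required.

p(z) = z^5 + z^4 -28·z^3 -106·z^2 + 192·z + 1440.


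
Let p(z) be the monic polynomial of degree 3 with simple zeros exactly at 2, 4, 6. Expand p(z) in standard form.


The polynomial is p(z) = ∏_{α ∈ S} (z − α), where S = {2, 4, 6}.
Expanding the product yields: p(z) = z^3 -12·z^2 + 44·z -48.
The resulting polynomial has degree 3 and real coefficients as required.

p(z) = z^3 -12·z^2 + 44·z -48.


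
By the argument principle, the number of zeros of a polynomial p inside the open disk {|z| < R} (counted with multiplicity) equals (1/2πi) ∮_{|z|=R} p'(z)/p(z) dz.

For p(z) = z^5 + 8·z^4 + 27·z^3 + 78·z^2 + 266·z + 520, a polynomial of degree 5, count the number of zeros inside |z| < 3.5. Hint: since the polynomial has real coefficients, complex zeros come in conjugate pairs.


The zeros of p are: -4, (-3 + 2i), (-3 - 2i), (1 + 3i), (1 - 3i).
Their magnitudes are: 4, 3.606, 3.606, 3.162, 3.162.
Zeros with |z| < R = 3.5: (1 + 3i), (1 - 3i).
Count = 2.
By the argument principle, (1/2πi) ∮_{|z|=R} p'(z)/p(z) dz equals exactly this count.

Number of zeros inside |z| < 3.5: 2.


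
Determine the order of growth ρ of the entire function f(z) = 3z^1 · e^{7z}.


M(r) = max_{|z|=r} |3|·|z|^1·|e^{7z}| = 3·r^1 · e^{7r^1} (the factors attain their maxima compatibly on |z|=r). Then log M(r) = log 3 + 1·log r + 7r^1, dominated by the last term, so log log M(r) ~ 1·log r. The polynomial factor 3z^1 contributes only a log r term and does not affect the order. ρ = 1.
Therefore ρ = 1.

Order ρ = 1.


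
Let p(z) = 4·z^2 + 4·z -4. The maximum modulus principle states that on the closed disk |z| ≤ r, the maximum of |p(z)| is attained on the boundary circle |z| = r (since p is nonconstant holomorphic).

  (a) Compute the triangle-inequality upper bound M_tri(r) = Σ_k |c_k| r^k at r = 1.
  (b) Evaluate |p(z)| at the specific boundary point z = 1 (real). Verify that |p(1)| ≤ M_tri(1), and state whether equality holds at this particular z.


Coefficients: c_0 = -4, c_1 = 4, c_2 = 4. Radius r = 1.
Part (a). Triangle bound: M_tri(r) = Σ_k |c_k| r^k
  = |-4|·1^0 + |4|·1^1 + |4|·1^2
  = 4 + 4 + 4 = 12.
This bounds M(r) := max_{|z|=r} |p(z)| from above; equality holds iff all terms c_k z^k can be made to align in phase at a single z on |z|=r.
Part (b). At z = 1 (real, on the circle |z| = r):
  p(1) = (-4)·1^0 + (4)·1^1 + (4)·1^2 = 4.
  |p(1)| = 4.
Check: |p(1)| = 4 ≤ 12 = M_tri(1). ✓ Equality does not hold at z = 1 (the coefficients have mixed signs, so the terms do not all align in phase there).

M_tri(1) = 12; |p(1)| = 4; equality at z=1: no.


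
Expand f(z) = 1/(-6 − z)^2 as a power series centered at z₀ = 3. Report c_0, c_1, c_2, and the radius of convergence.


Let w = z − z₀, so z = z₀ + w.
Then -6 − z = -6 − (z₀ + w) = (-6 − z₀) − w = -9 − w.
f(z) = 1/(-9 − w)^2 = (1/(-9)^2) · (1 − w/(-9))^{−2}.
By the binomial series (1−u)^{−2} = Σ_{n≥0} C(n+1, 1) u^n for |u|<1, with u = w/(-9):
  c_n = C(n+1, 1) / (-9)^(n+2).
  c_0 = 1/(-9)^2 = 1/81.
  c_1 = 2/(-9)^3 = -2/729.
  c_2 = 3/(-9)^4 = 1/2187.
The series is valid for |w/d| < 1, i.e. |z − z₀| < |d|.
Radius of convergence: R = |-6 − z₀| = |-9| = 9 (distance from z₀ to the singularity z = -6).

c_0 = 1/81, c_1 = -2/729, c_2 = 1/2187; R = 9.


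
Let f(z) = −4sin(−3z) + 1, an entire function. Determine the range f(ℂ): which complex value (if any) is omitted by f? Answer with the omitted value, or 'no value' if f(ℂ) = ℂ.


Little Picard bounds the complement of f(ℂ) to at most one point.
sin is entire and surjective onto ℂ: for every w ∈ ℂ, sin(ζ) = w has a solution ζ ∈ ℂ (e.g., via the complex inverse arcsin). With ζ = −3z this gives z = ζ/(-3). Then -4·sin(−3z) takes every value in -4·ℂ = ℂ, and adding 1 is a bijection of ℂ. So f is surjective and omits no value. (Note: only on the real line is sin bounded by [−1, 1].)

Omitted value: no value.


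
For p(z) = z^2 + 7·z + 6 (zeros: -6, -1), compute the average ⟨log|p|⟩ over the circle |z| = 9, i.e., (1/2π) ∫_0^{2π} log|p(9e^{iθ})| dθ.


Zeros: -6, -1; r = 9.
Inside |z| < r: -6, -1. Outside (|z| ≥ r): ∅.
p(0) = 6, so log|p(0)| = log(6) = 1.7918.
Apply Jensen: I(r) = log|p(0)| + Σ_k log(r/|z_k|), summed over zeros inside |z| < r.
  log(r/|z_k|) for z_k = -6: log(9/6) = 0.4055
  log(r/|z_k|) for z_k = -1: log(9/1) = 2.1972
Sum over inside zeros: 2.6027.
I(r) = log|p(0)| + (inside sum) = 1.7918 + 2.6027 = 4.3944.
Closed form (all zeros inside, monic): I(r) = n·log(r) = 2·log(9) = 4.3944. ✓

I(r) ≈ 4.3944.


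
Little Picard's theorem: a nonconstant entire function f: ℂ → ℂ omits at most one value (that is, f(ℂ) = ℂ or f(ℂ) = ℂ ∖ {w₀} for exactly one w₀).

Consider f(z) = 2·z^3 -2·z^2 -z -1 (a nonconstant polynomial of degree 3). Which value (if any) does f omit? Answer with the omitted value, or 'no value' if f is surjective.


Little Picard bounds the complement of f(ℂ) to at most one point.
For every w ∈ ℂ, the equation p(z) − w = 0 is a nonconstant polynomial in z and hence has at least one root by the fundamental theorem of algebra. So p is surjective onto ℂ, omitting no value.

Omitted value: no value.


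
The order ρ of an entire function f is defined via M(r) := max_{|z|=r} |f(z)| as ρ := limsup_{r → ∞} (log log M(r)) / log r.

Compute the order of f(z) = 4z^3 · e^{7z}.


M(r) = max_{|z|=r} |4|·|z|^3·|e^{7z}| = 4·r^3 · e^{7r^1} (the factors attain their maxima compatibly on |z|=r). Then log M(r) = log 4 + 3·log r + 7r^1, dominated by the last term, so log log M(r) ~ 1·log r. The polynomial factor 4z^3 contributes only a log r term and does not affect the order. ρ = 1.
Therefore ρ = 1.

Order ρ = 1.


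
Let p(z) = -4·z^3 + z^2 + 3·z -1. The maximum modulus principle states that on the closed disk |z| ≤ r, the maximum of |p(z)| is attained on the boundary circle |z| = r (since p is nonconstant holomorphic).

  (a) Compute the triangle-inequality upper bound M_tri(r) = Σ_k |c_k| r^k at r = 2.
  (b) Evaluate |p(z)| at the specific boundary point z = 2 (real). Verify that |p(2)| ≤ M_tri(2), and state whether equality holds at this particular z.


Coefficients: c_0 = -1, c_1 = 3, c_2 = 1, c_3 = -4. Radius r = 2.
Part (a). Triangle bound: M_tri(r) = Σ_k |c_k| r^k
  = |-1|·2^0 + |3|·2^1 + |1|·2^2 + |-4|·2^3
  = 1 + 6 + 4 + 32 = 43.
This bounds M(r) := max_{|z|=r} |p(z)| from above; equality holds iff all terms c_k z^k can be made to align in phase at a single z on |z|=r.
Part (b). At z = 2 (real, on the circle |z| = r):
  p(2) = (-1)·2^0 + (3)·2^1 + (1)·2^2 + (-4)·2^3 = -23.
  |p(2)| = 23.
Check: |p(2)| = 23 ≤ 43 = M_tri(2). ✓ Equality does not hold at z = 2 (the coefficients have mixed signs, so the terms do not all align in phase there).

M_tri(2) = 43; |p(2)| = 23; equality at z=2: no.
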